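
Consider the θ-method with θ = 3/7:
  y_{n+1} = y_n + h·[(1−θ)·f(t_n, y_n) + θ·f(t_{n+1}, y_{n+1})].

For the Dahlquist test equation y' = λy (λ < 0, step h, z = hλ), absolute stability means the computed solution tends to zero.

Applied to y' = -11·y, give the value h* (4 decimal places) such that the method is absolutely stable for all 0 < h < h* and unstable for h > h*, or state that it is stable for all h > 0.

On y'=λy, z=hλ:
  y_{n+1} = y_n + z·[4/7·y_n + 3/7·y_{n+1}] ⇒ (1 − 3/7z)y_{n+1} = (1 + 4/7z)y_n
  Hence R(z) = (1 + 4/7z)/(1 − 3/7z).

Find x<0 with |R(x)|<1.
x=-1.69: |R|=0.0199
R=−1: 1+4/7x = −1+3/7x ⇒ -1/7x=2 ⇒ x=2/(-1/7)=-14.0000
Confirm numerically:
  x=-13.099: |R|=0.98054 <1
  x=-12.115: |R|=0.95651 <1
  x=-11.139: |R|=0.92921 <1
  x=-5.791: |R|=0.66319 <1
  x=-14.299: |R|=1.00599 >1
  x=-14.288: |R|=1.00578 >1
Stable set (-14.0000, 0).

(-14.0000,0); λ=-11 ⇒ h* = (14)/11 = 1.2727.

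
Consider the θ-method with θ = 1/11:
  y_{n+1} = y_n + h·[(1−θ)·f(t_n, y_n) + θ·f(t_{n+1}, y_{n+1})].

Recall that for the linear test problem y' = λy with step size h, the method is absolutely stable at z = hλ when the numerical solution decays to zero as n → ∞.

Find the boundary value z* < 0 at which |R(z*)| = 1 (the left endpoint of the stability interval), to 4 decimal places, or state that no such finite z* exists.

With y'=λy (z=hλ):
  y_{n+1} = y_n + z·[10/11·y_n + 1/11·y_{n+1}] ⇒ (1 − 1/11z)y_{n+1} = (1 + 10/11z)y_n
  so R(z) = (1 + 10/11z)/(1 − 1/11z).

Find x<0 with |R(x)|<1.
x=-1.09: |R|=0.0083
R=−1: 1+10/11x = −1+1/11x ⇒ -9/11x=2 ⇒ x=2/(-9/11)=-2.4444
Confirm numerically:
  x=-2.381: |R|=0.95733 <1
  x=-1.596: |R|=0.39378 <1
  x=-1.398: |R|=0.24036 <1
  x=-2.622: |R|=1.11731 >1
  x=-2.547: |R|=1.06813 >1
Stable set (-2.4444, 0).

z* = -2.4444.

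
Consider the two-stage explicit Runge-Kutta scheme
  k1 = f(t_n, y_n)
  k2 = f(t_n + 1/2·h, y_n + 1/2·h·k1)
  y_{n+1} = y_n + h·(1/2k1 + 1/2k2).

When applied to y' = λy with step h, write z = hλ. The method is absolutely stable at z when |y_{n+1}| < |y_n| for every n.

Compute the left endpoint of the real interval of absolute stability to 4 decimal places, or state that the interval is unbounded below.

z* = -4.0000.

With y'=λy (z=hλ):
  k1=λy_n ⇒ h·k1=z·y_n;  k2=λ(1+1/2z)y_n ⇒ h·k2=z(1+1/2z)y_n
  y_{n+1}/y_n = 1 + 1/2z + 1/2z(1+1/2z) = 1 + z + 1/4z²
  so R(z) = 1 + z + 1/4z².

Solve |R(x)|<1 on ℝ⁻.
x=-1.57: |R|=0.0462
R=1: x+1/4x²=0 ⇒ x=−4=-4.0000; min R=1−1/(4·1/4)=0.0000>−1
Confirm numerically:
  x=-3.770: |R|=0.78323 <1
  x=-3.369: |R|=0.46854 <1
  x=-2.893: |R|=0.19936 <1
  x=-2.525: |R|=0.06891 <1
  x=-4.488: |R|=1.54754 >1
  x=-4.206: |R|=1.21661 >1
So |R|<1 on (-4.0000, 0).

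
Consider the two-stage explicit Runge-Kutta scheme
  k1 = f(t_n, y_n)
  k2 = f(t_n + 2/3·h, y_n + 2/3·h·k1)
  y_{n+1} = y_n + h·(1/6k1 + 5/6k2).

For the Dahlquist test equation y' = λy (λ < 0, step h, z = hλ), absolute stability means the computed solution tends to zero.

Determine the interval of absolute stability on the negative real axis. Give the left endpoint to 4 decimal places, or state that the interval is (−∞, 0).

With y'=λy (z=hλ):
  k1=λy_n ⇒ h·k1=z·y_n;  k2=λ(1+2/3z)y_n ⇒ h·k2=z(1+2/3z)y_n
  y_{n+1}/y_n = 1 + 1/6z + 5/6z(1+2/3z) = 1 + z + 5/9z²
  ⇒ R(z) = 1 + z + 5/9z².

Boundary: |R(x)|=1, x<0.
x=-0.92: |R|=0.5502
R=1: x+5/9x²=0 ⇒ x=−9/5=-1.8000; min R=1−1/(4·5/9)=0.5500>−1
Confirm numerically:
  x=-1.309: |R|=0.64293 <1
  x=-1.258: |R|=0.62120 <1
  x=-0.835: |R|=0.55235 <1
  x=-0.796: |R|=0.55601 <1
  x=-2.334: |R|=1.69242 >1
  x=-1.896: |R|=1.10112 >1
Stable set (-1.8000, 0).

z∈(-1.8000,0).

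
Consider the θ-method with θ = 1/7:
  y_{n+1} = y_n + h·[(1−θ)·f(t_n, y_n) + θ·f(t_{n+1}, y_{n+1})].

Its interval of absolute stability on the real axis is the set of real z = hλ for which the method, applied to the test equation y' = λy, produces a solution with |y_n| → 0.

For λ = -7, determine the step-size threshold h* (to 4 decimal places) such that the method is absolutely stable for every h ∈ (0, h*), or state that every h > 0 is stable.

With y'=λy (z=hλ):
  y_{n+1} = y_n + z·[6/7·y_n + 1/7·y_{n+1}] ⇒ (1 − 1/7z)y_{n+1} = (1 + 6/7z)y_n
  R(z) = (1 + 6/7z)/(1 − 1/7z).

Solve |R(x)|<1 on ℝ⁻.
x=-0.71: |R|=0.3554
R=−1: 1+6/7x = −1+1/7x ⇒ -5/7x=2 ⇒ x=2/(-5/7)=-2.8000
Confirm numerically:
  x=-2.574: |R|=0.88197 <1
  x=-2.368: |R|=0.76943 <1
  x=-1.541: |R|=0.26297 <1
  x=-3.326: |R|=1.25470 >1
  x=-3.225: |R|=1.20782 >1
  x=-3.064: |R|=1.13116 >1
Stable set (-2.8000, 0).

(-2.8000,0); λ=-7 ⇒ h* = (14/5)/7 = 0.4000.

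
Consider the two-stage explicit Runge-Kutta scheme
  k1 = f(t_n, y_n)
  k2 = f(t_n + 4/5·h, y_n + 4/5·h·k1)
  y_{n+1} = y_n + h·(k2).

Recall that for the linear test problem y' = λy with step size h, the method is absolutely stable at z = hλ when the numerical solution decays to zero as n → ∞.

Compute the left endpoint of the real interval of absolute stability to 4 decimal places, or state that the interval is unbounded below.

z* = -1.2500.

With y'=λy (z=hλ):
  k1=λy_n ⇒ h·k1=z·y_n;  k2=λ(1+4/5z)y_n ⇒ h·k2=z(1+4/5z)y_n
  y_{n+1}/y_n = 1 + z(1+4/5z) = 1 + z + 4/5z²
  Hence R(z) = 1 + z + 4/5z².

Need |R(x)|<1, x<0.
x=-1.35: |R|=1.1080
R=1: x+4/5x²=0 ⇒ x=−5/4=-1.2500; min R=1−1/(4·4/5)=0.6875>−1
Confirm numerically:
  x=-1.128: |R|=0.88991 <1
  x=-1.121: |R|=0.88431 <1
  x=-1.094: |R|=0.86347 <1
  x=-1.076: |R|=0.85022 <1
  x=-1.769: |R|=1.73449 >1
  x=-1.582: |R|=1.42018 >1
  x=-1.399: |R|=1.16676 >1
Stable set (-1.2500, 0).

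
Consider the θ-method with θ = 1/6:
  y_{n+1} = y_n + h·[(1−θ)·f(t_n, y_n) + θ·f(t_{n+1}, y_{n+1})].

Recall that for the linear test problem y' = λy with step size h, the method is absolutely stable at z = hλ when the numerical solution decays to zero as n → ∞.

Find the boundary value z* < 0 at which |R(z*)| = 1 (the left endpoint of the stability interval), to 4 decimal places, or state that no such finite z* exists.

left endpoint -3.0000.

Set f=λy, z=hλ:
  y_{n+1} = y_n + z·[5/6·y_n + 1/6·y_{n+1}] ⇒ (1 − 1/6z)y_{n+1} = (1 + 5/6z)y_n
  Hence R(z) = (1 + 5/6z)/(1 − 1/6z).

Solve |R(x)|<1 on ℝ⁻.
x=-1.33: |R|=0.0887
R=−1: 1+5/6x = −1+1/6x ⇒ -2/3x=2 ⇒ x=2/(-2/3)=-3.0000
Confirm numerically:
  x=-2.310: |R|=0.66787 <1
  x=-1.528: |R|=0.21785 <1
  x=-1.400: |R|=0.13514 <1
  x=-3.190: |R|=1.08270 >1
  x=-3.102: |R|=1.04483 >1
So |R|<1 on (-3.0000, 0).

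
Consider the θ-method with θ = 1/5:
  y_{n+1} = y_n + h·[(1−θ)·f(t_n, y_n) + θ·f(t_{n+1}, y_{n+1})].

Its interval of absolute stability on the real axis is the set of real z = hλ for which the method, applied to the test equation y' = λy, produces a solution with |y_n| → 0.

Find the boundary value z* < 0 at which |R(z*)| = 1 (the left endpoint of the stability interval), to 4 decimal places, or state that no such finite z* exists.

left endpoint -3.3333.

On y'=λy, z=hλ:
  y_{n+1} = y_n + z·[4/5·y_n + 1/5·y_{n+1}] ⇒ (1 − 1/5z)y_{n+1} = (1 + 4/5z)y_n
  Hence R(z) = (1 + 4/5z)/(1 − 1/5z).

Solve |R(x)|<1 on ℝ⁻.
x=-0.78: |R|=0.3253
R=−1: 1+4/5x = −1+1/5x ⇒ -3/5x=2 ⇒ x=2/(-3/5)=-3.3333
Confirm numerically:
  x=-3.101: |R|=0.91396 <1
  x=-3.036: |R|=0.88900 <1
  x=-2.674: |R|=0.74225 <1
  x=-3.919: |R|=1.19700 >1
  x=-3.785: |R|=1.15424 >1
  x=-3.731: |R|=1.13664 >1
Interval (-3.3333, 0).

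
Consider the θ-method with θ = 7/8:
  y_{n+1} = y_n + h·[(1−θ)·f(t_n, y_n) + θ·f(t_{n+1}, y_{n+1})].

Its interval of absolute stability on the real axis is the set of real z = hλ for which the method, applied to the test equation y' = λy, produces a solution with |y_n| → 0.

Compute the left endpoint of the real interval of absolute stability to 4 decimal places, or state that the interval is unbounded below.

Test eqn y'=λy, z=hλ:
  y_{n+1} = y_n + z·[1/8·y_n + 7/8·y_{n+1}] ⇒ (1 − 7/8z)y_{n+1} = (1 + 1/8z)y_n
  Hence R(z) = (1 + 1/8z)/(1 − 7/8z).

Solve |R(x)|<1 on ℝ⁻.
x=-1.62: |R|=0.3299
x=-2: |R|=0.2727
x=-10: |R|=0.0256
x=-100: |R|=0.1299
θ=7/8≥1/2 ⇒ |1+1/8x|<|1−7/8x| ∀x<0 ⇒ interval (−∞,0).

interval (−∞, 0).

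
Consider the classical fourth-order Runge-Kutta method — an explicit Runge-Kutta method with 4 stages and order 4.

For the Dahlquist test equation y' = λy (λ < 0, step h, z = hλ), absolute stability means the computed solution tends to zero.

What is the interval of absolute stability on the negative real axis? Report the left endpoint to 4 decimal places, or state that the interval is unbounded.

z∈(-2.7853,0).

On y'=λy, z=hλ:
  order 4, 4-stage ⇒ R(z)=1+z+z^2/2+z^3/6+z^4/24
  (e.g. R(-0.68)=0.50770, |R|=0.50770)

Need |R(x)|<1, x<0.
x=-0.68: |R|=0.5077
|R(-1.57)|=0.2706 |R(-1.37)|=0.2867 |R(-0.75)|=0.4741
Bisect:
  x_lo=-3.3265 |R|=2.1734  x_hi=-0.2480 |R|=0.7803
  mid=-1.78727 |R|=0.28353 →hi
  mid=-2.55690 |R|=0.70682 →hi
  mid=-2.94171 |R|=1.26260 →lo
  mid=-2.74930 |R|=0.94708 →hi
  mid=-2.84550 |R|=1.09464 →lo
  mid=-2.79740 |R|=1.01841 →lo
  mid=-2.77335 |R|=0.98215 →hi
  mid=-2.78538 |R|=1.00013 →lo
  mid=-2.77936 |R|=0.99110 →hi
  ...
  [-2.78538,-2.78519] ⇒ x*=-2.7853
So |R|<1 on (-2.7853, 0).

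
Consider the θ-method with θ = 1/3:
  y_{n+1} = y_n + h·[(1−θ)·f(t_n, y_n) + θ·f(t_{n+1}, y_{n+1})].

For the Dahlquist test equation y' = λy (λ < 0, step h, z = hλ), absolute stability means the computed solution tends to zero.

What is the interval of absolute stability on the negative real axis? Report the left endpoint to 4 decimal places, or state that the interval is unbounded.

(-6.0000, 0).

On y'=λy, z=hλ:
  y_{n+1} = y_n + z·[2/3·y_n + 1/3·y_{n+1}] ⇒ (1 − 1/3z)y_{n+1} = (1 + 2/3z)y_n
  Hence R(z) = (1 + 2/3z)/(1 − 1/3z).

Solve |R(x)|<1 on ℝ⁻.
x=-1.63: |R|=0.0562
R=−1: 1+2/3x = −1+1/3x ⇒ -1/3x=2 ⇒ x=2/(-1/3)=-6.0000
Confirm numerically:
  x=-5.073: |R|=0.88517 <1
  x=-4.255: |R|=0.75948 <1
  x=-4.111: |R|=0.73436 <1
  x=-3.514: |R|=0.61836 <1
  x=-6.535: |R|=1.05611 >1
  x=-6.407: |R|=1.04327 >1
So |R|<1 on (-6.0000, 0).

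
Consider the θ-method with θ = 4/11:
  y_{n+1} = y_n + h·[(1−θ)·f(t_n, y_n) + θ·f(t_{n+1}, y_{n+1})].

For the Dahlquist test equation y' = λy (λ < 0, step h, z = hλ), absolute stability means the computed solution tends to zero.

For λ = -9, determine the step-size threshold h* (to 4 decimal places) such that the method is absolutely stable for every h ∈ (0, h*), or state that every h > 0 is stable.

(-7.3333,0); λ=-9 ⇒ h* = (22/3)/9 = 0.8148.

On y'=λy, z=hλ:
  y_{n+1} = y_n + z·[7/11·y_n + 4/11·y_{n+1}] ⇒ (1 − 4/11z)y_{n+1} = (1 + 7/11z)y_n
  so R(z) = (1 + 7/11z)/(1 − 4/11z).

Need |R(x)|<1, x<0.
x=-1.79: |R|=0.0843
R=−1: 1+7/11x = −1+4/11x ⇒ -3/11x=2 ⇒ x=2/(-3/11)=-7.3333
Confirm numerically:
  x=-5.341: |R|=0.81532 <1
  x=-5.268: |R|=0.80681 <1
  x=-4.388: |R|=0.69053 <1
  x=-7.716: |R|=1.02742 >1
  x=-7.457: |R|=1.00909 >1
Stable set (-7.3333, 0).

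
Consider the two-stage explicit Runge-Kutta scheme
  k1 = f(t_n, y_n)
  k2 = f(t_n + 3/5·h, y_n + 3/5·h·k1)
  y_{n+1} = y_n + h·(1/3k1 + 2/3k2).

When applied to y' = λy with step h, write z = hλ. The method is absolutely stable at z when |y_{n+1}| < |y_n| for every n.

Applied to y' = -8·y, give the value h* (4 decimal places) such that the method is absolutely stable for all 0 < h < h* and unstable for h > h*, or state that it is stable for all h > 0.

(-2.5000,0); λ=-8 ⇒ h* = (5/2)/8 = 0.3125.

With y'=λy (z=hλ):
  k1=λy_n ⇒ h·k1=z·y_n;  k2=λ(1+3/5z)y_n ⇒ h·k2=z(1+3/5z)y_n
  y_{n+1}/y_n = 1 + 1/3z + 2/3z(1+3/5z) = 1 + z + 2/5z²
  so R(z) = 1 + z + 2/5z².

Find x<0 with |R(x)|<1.
x=-0.73: |R|=0.4832
R=1: x+2/5x²=0 ⇒ x=−5/2=-2.5000; min R=1−1/(4·2/5)=0.3750>−1
Confirm numerically:
  x=-1.649: |R|=0.43868 <1
  x=-1.647: |R|=0.43804 <1
  x=-1.024: |R|=0.39543 <1
  x=-2.917: |R|=1.48656 >1
  x=-2.869: |R|=1.42346 >1
  x=-2.550: |R|=1.05100 >1
Stable set (-2.5000, 0).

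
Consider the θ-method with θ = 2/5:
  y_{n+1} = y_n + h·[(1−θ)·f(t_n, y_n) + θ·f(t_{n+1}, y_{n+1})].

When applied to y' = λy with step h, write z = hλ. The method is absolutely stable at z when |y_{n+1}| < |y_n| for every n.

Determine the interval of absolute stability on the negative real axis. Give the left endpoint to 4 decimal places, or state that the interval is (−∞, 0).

z∈(-10.0000,0).

Test eqn y'=λy, z=hλ:
  y_{n+1} = y_n + z·[3/5·y_n + 2/5·y_{n+1}] ⇒ (1 − 2/5z)y_{n+1} = (1 + 3/5z)y_n
  so R(z) = (1 + 3/5z)/(1 − 2/5z).

Solve |R(x)|<1 on ℝ⁻.
x=-1.5: |R|=0.0625
R=−1: 1+3/5x = −1+2/5x ⇒ -1/5x=2 ⇒ x=2/(-1/5)=-10.0000
Confirm numerically:
  x=-8.854: |R|=0.94953 <1
  x=-8.505: |R|=0.93208 <1
  x=-6.875: |R|=0.83333 <1
  x=-5.441: |R|=0.71295 <1
  x=-10.315: |R|=1.01229 >1
  x=-10.217: |R|=1.00853 >1
  x=-10.069: |R|=1.00274 >1
Interval (-10.0000, 0).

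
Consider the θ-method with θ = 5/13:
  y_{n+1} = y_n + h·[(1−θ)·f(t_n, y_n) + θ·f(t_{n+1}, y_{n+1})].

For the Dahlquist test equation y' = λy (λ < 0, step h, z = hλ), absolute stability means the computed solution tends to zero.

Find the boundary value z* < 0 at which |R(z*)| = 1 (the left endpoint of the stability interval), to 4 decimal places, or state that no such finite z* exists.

left endpoint -8.6667.

Set f=λy, z=hλ:
  y_{n+1} = y_n + z·[8/13·y_n + 5/13·y_{n+1}] ⇒ (1 − 5/13z)y_{n+1} = (1 + 8/13z)y_n
  Hence R(z) = (1 + 8/13z)/(1 − 5/13z).

Solve |R(x)|<1 on ℝ⁻.
x=-0.43: |R|=0.6310
R=−1: 1+8/13x = −1+5/13x ⇒ -3/13x=2 ⇒ x=2/(-3/13)=-8.6667
Confirm numerically:
  x=-8.185: |R|=0.97320 <1
  x=-7.728: |R|=0.94547 <1
  x=-7.674: |R|=0.94203 <1
  x=-3.911: |R|=0.56176 <1
  x=-9.195: |R|=1.02688 >1
  x=-9.180: |R|=1.02615 >1
  x=-8.965: |R|=1.01548 >1
Interval (-8.6667, 0).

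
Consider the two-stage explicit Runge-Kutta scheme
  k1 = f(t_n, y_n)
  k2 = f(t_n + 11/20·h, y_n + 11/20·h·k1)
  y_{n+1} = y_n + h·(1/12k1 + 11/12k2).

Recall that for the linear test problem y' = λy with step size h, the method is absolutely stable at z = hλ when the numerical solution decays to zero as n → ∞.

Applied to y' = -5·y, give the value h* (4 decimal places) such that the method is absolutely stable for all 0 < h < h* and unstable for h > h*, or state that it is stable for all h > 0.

(-1.9835,0); λ=-5 ⇒ h* = (240/121)/5 = 0.3967.

Set f=λy, z=hλ:
  k1=λy_n ⇒ h·k1=z·y_n;  k2=λ(1+11/20z)y_n ⇒ h·k2=z(1+11/20z)y_n
  y_{n+1}/y_n = 1 + 1/12z + 11/12z(1+11/20z) = 1 + z + 121/240z²
  Hence R(z) = 1 + z + 121/240z².

Find x<0 with |R(x)|<1.
x=-0.49: |R|=0.6311
R=1: x+121/240x²=0 ⇒ x=−240/121=-1.9835; min R=1−1/(4·121/240)=0.5041>−1
Confirm numerically:
  x=-1.843: |R|=0.86948 <1
  x=-1.519: |R|=0.64429 <1
  x=-0.983: |R|=0.50417 <1
  x=-2.433: |R|=1.55141 >1
  x=-2.188: |R|=1.22562 >1
  x=-2.160: |R|=1.19224 >1
Stable set (-1.9835, 0).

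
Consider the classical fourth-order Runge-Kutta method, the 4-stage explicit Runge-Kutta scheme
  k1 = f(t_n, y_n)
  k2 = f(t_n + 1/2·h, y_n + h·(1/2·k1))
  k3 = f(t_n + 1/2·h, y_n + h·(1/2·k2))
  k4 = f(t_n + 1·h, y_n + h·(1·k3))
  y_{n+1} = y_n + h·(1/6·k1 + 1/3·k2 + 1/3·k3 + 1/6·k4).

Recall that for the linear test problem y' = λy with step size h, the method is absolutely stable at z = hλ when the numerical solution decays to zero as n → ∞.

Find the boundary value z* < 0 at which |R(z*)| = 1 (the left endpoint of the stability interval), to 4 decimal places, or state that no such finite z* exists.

On y'=λy, z=hλ:
  order 4, 4-stage ⇒ R(z)=1+z+z^2/2+z^3/6+z^4/24
  (e.g. R(-0.93)=0.39956, |R|=0.39956)

Boundary: |R(x)|=1, x<0.
x=-0.93: |R|=0.3996
|R(-3.17)|=1.7528 |R(-1.63)|=0.2708 |R(-0.57)|=0.5660
Bisect:
  x_lo=-3.3135 |R|=2.1356  x_hi=-0.2595 |R|=0.7714
  mid=-1.78651 |R|=0.28342 →hi
  mid=-2.55001 |R|=0.69947 →hi
  mid=-2.93176 |R|=1.24424 →lo
  mid=-2.74089 |R|=0.93509 →hi
  mid=-2.83632 |R|=1.07970 →lo
  mid=-2.78860 |R|=1.00500 →lo
  mid=-2.76475 |R|=0.96946 →hi
  mid=-2.77667 |R|=0.98708 →hi
  ...
  [-2.78544,-2.78525] ⇒ x*=-2.7853
Interval (-2.7853, 0).

left endpoint -2.7853.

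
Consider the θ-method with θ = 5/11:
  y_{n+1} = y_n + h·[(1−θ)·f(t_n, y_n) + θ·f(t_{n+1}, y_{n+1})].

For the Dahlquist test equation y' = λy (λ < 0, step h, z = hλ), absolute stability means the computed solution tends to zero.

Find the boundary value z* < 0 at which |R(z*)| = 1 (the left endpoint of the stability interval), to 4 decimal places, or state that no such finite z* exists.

Set f=λy, z=hλ:
  y_{n+1} = y_n + z·[6/11·y_n + 5/11·y_{n+1}] ⇒ (1 − 5/11z)y_{n+1} = (1 + 6/11z)y_n
  Hence R(z) = (1 + 6/11z)/(1 − 5/11z).

Find x<0 with |R(x)|<1.
x=-1.68: |R|=0.0474
R=−1: 1+6/11x = −1+5/11x ⇒ -1/11x=2 ⇒ x=2/(-1/11)=-22.0000
Confirm numerically:
  x=-15.113: |R|=0.92044 <1
  x=-13.724: |R|=0.89606 <1
  x=-12.602: |R|=0.87302 <1
  x=-22.558: |R|=1.00451 >1
  x=-22.180: |R|=1.00148 >1
  x=-22.165: |R|=1.00135 >1
So |R|<1 on (-22.0000, 0).

z* = -22.0000.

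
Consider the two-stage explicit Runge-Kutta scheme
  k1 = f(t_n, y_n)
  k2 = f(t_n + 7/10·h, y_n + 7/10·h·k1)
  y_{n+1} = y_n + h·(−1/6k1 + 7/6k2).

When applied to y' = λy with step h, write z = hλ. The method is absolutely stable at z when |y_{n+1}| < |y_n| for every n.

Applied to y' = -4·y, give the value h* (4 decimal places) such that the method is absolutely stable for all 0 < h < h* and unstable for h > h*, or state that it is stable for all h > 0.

Set f=λy, z=hλ:
  k1=λy_n ⇒ h·k1=z·y_n;  k2=λ(1+7/10z)y_n ⇒ h·k2=z(1+7/10z)y_n
  y_{n+1}/y_n = 1 − 1/6z + 7/6z(1+7/10z) = 1 + z + 49/60z²
  so R(z) = 1 + z + 49/60z².

Need |R(x)|<1, x<0.
x=-0.54: |R|=0.6981
R=1: x+49/60x²=0 ⇒ x=−60/49=-1.2245; min R=1−1/(4·49/60)=0.6939>−1
Confirm numerically:
  x=-1.037: |R|=0.84122 <1
  x=-0.980: |R|=0.80433 <1
  x=-0.625: |R|=0.69401 <1
  x=-0.500: |R|=0.70417 <1
  x=-1.475: |R|=1.30176 >1
  x=-1.412: |R|=1.21622 >1
So |R|<1 on (-1.2245, 0).

(-1.2245,0); λ=-4 ⇒ h* = (60/49)/4 = 0.3061.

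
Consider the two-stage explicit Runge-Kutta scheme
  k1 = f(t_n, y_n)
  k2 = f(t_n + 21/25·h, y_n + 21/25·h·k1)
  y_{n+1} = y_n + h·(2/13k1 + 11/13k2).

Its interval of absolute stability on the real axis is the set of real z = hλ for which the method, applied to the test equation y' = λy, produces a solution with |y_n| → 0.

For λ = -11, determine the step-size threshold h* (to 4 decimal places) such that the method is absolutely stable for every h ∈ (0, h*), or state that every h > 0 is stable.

(-1.4069,0); λ=-11 ⇒ h* = (325/231)/11 = 0.1279.

With y'=λy (z=hλ):
  k1=λy_n ⇒ h·k1=z·y_n;  k2=λ(1+21/25z)y_n ⇒ h·k2=z(1+21/25z)y_n
  y_{n+1}/y_n = 1 + 2/13z + 11/13z(1+21/25z) = 1 + z + 231/325z²
  R(z) = 1 + z + 231/325z².

Find x<0 with |R(x)|<1.
x=-1.62: |R|=1.2453
R=1: x+231/325x²=0 ⇒ x=−325/231=-1.4069; min R=1−1/(4·231/325)=0.6483>−1
Confirm numerically:
  x=-1.292: |R|=0.89446 <1
  x=-1.228: |R|=0.84383 <1
  x=-0.994: |R|=0.70827 <1
  x=-0.619: |R|=0.65334 <1
  x=-1.787: |R|=1.48275 >1
  x=-1.553: |R|=1.16124 >1
  x=-1.520: |R|=1.12216 >1
So |R|<1 on (-1.4069, 0).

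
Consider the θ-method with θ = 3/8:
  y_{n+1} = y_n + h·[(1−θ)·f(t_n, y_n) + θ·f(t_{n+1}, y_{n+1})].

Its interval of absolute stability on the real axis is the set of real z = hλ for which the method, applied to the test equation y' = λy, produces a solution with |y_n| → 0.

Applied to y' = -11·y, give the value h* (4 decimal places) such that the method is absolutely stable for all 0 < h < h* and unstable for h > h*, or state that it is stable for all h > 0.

Set f=λy, z=hλ:
  y_{n+1} = y_n + z·[5/8·y_n + 3/8·y_{n+1}] ⇒ (1 − 3/8z)y_{n+1} = (1 + 5/8z)y_n
  Hence R(z) = (1 + 5/8z)/(1 − 3/8z).

Find x<0 with |R(x)|<1.
x=-1.41: |R|=0.0777
R=−1: 1+5/8x = −1+3/8x ⇒ -1/4x=2 ⇒ x=2/(-1/4)=-8.0000
Confirm numerically:
  x=-5.720: |R|=0.81876 <1
  x=-5.305: |R|=0.77462 <1
  x=-5.202: |R|=0.76294 <1
  x=-8.585: |R|=1.03466 >1
  x=-8.211: |R|=1.01293 >1
So |R|<1 on (-8.0000, 0).

(-8.0000,0); λ=-11 ⇒ h* = (8)/11 = 0.7273.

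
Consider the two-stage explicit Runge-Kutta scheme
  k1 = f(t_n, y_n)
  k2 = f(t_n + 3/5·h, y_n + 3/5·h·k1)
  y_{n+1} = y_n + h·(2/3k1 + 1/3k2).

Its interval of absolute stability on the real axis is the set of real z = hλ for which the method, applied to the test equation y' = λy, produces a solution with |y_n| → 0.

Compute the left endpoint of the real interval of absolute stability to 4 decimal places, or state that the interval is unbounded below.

z* = -5.0000.

Test eqn y'=λy, z=hλ:
  k1=λy_n ⇒ h·k1=z·y_n;  k2=λ(1+3/5z)y_n ⇒ h·k2=z(1+3/5z)y_n
  y_{n+1}/y_n = 1 + 2/3z + 1/3z(1+3/5z) = 1 + z + 1/5z²
  ⇒ R(z) = 1 + z + 1/5z².

Boundary: |R(x)|=1, x<0.
x=-0.71: |R|=0.3908
R=1: x+1/5x²=0 ⇒ x=−5=-5.0000; min R=1−1/(4·1/5)=-0.2500>−1
Confirm numerically:
  x=-4.853: |R|=0.85732 <1
  x=-4.304: |R|=0.40088 <1
  x=-3.619: |R|=0.00043 <1
  x=-3.463: |R|=0.06453 <1
  x=-5.231: |R|=1.24167 >1
  x=-5.208: |R|=1.21665 >1
Interval (-5.0000, 0).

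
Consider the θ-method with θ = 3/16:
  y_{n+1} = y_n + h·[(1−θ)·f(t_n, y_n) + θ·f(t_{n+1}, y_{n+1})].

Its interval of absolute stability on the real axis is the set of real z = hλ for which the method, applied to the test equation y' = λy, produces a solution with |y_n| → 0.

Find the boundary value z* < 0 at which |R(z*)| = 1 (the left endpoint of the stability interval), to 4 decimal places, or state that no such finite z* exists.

Set f=λy, z=hλ:
  y_{n+1} = y_n + z·[13/16·y_n + 3/16·y_{n+1}] ⇒ (1 − 3/16z)y_{n+1} = (1 + 13/16z)y_n
  R(z) = (1 + 13/16z)/(1 − 3/16z).

Solve |R(x)|<1 on ℝ⁻.
x=-1.32: |R|=0.0581
R=−1: 1+13/16x = −1+3/16x ⇒ -5/8x=2 ⇒ x=2/(-5/8)=-3.2000
Confirm numerically:
  x=-3.101: |R|=0.96087 <1
  x=-2.436: |R|=0.67222 <1
  x=-1.586: |R|=0.22247 <1
  x=-3.719: |R|=1.19111 >1
  x=-3.290: |R|=1.03479 >1
  x=-3.274: |R|=1.02866 >1
So |R|<1 on (-3.2000, 0).

left endpoint -3.2000.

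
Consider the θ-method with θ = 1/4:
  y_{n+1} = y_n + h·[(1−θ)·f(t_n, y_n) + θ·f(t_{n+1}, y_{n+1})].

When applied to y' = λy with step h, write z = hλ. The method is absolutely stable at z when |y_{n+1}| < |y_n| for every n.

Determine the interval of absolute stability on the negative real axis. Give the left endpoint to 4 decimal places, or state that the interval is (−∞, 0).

(-4.0000, 0).

With y'=λy (z=hλ):
  y_{n+1} = y_n + z·[3/4·y_n + 1/4·y_{n+1}] ⇒ (1 − 1/4z)y_{n+1} = (1 + 3/4z)y_n
  Hence R(z) = (1 + 3/4z)/(1 − 1/4z).

Boundary: |R(x)|=1, x<0.
x=-1.41: |R|=0.0425
R=−1: 1+3/4x = −1+1/4x ⇒ -1/2x=2 ⇒ x=2/(-1/2)=-4.0000
Confirm numerically:
  x=-2.759: |R|=0.63279 <1
  x=-2.155: |R|=0.40049 <1
  x=-1.775: |R|=0.22944 <1
  x=-4.311: |R|=1.07484 >1
  x=-4.046: |R|=1.01143 >1
Interval (-4.0000, 0).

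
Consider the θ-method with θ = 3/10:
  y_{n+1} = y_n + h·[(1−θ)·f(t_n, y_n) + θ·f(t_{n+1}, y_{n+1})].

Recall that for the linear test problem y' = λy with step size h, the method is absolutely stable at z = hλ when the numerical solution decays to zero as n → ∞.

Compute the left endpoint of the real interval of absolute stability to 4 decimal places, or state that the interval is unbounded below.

z* = -5.0000.

On y'=λy, z=hλ:
  y_{n+1} = y_n + z·[7/10·y_n + 3/10·y_{n+1}] ⇒ (1 − 3/10z)y_{n+1} = (1 + 7/10z)y_n
  Hence R(z) = (1 + 7/10z)/(1 − 3/10z).

Solve |R(x)|<1 on ℝ⁻.
x=-0.99: |R|=0.2367
R=−1: 1+7/10x = −1+3/10x ⇒ -2/5x=2 ⇒ x=2/(-2/5)=-5.0000
Confirm numerically:
  x=-4.027: |R|=0.82374 <1
  x=-3.550: |R|=0.71913 <1
  x=-3.188: |R|=0.62952 <1
  x=-5.588: |R|=1.08788 >1
  x=-5.150: |R|=1.02358 >1
Stable set (-5.0000, 0).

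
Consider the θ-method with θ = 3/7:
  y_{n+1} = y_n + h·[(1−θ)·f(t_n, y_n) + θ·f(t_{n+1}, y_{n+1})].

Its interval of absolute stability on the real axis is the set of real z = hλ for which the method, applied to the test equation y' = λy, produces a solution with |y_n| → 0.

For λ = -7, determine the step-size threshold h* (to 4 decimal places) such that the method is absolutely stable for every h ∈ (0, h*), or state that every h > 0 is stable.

Test eqn y'=λy, z=hλ:
  y_{n+1} = y_n + z·[4/7·y_n + 3/7·y_{n+1}] ⇒ (1 − 3/7z)y_{n+1} = (1 + 4/7z)y_n
  so R(z) = (1 + 4/7z)/(1 − 3/7z).

Solve |R(x)|<1 on ℝ⁻.
x=-0.71: |R|=0.4556
R=−1: 1+4/7x = −1+3/7x ⇒ -1/7x=2 ⇒ x=2/(-1/7)=-14.0000
Confirm numerically:
  x=-13.765: |R|=0.99513 <1
  x=-9.560: |R|=0.87556 <1
  x=-8.002: |R|=0.80655 <1
  x=-7.888: |R|=0.80068 <1
  x=-14.400: |R|=1.00797 >1
  x=-14.040: |R|=1.00081 >1
Stable set (-14.0000, 0).

(-14.0000,0); λ=-7 ⇒ h* = (14)/7 = 2.0000.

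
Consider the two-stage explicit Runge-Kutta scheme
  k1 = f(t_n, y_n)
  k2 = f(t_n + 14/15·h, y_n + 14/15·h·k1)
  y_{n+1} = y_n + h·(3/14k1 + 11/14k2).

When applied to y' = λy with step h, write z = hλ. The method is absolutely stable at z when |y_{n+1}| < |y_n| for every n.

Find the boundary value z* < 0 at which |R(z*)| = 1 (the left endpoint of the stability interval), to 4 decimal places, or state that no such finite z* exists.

left endpoint -1.3636.

On y'=λy, z=hλ:
  k1=λy_n ⇒ h·k1=z·y_n;  k2=λ(1+14/15z)y_n ⇒ h·k2=z(1+14/15z)y_n
  y_{n+1}/y_n = 1 + 3/14z + 11/14z(1+14/15z) = 1 + z + 11/15z²
  Hence R(z) = 1 + z + 11/15z².

Find x<0 with |R(x)|<1.
x=-1.48: |R|=1.1263
R=1: x+11/15x²=0 ⇒ x=−15/11=-1.3636; min R=1−1/(4·11/15)=0.6591>−1
Confirm numerically:
  x=-1.343: |R|=0.97968 <1
  x=-1.117: |R|=0.79797 <1
  x=-0.753: |R|=0.66281 <1
  x=-0.711: |R|=0.65972 <1
  x=-1.789: |R|=1.55805 >1
  x=-1.536: |R|=1.19415 >1
Interval (-1.3636, 0).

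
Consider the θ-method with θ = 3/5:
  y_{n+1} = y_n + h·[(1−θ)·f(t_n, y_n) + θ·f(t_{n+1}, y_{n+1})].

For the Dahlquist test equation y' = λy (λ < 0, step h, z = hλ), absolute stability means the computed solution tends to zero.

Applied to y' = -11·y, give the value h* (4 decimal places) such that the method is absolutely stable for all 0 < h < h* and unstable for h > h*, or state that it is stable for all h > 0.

With y'=λy (z=hλ):
  y_{n+1} = y_n + z·[2/5·y_n + 3/5·y_{n+1}] ⇒ (1 − 3/5z)y_{n+1} = (1 + 2/5z)y_n
  ⇒ R(z) = (1 + 2/5z)/(1 − 3/5z).

Need |R(x)|<1, x<0.
x=-0.44: |R|=0.6519
x=-2: |R|=0.0909
x=-10: |R|=0.4286
x=-100: |R|=0.6393
θ=3/5≥1/2 ⇒ |1+2/5x|<|1−3/5x| ∀x<0 ⇒ interval (−∞,0).

interval (−∞, 0). Any h>0 works for λ=-11.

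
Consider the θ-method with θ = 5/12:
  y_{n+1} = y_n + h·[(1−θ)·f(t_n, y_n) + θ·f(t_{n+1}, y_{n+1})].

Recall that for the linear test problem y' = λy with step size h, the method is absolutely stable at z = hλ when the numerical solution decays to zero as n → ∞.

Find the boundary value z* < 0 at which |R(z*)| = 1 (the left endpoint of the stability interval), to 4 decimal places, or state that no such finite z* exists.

Test eqn y'=λy, z=hλ:
  y_{n+1} = y_n + z·[7/12·y_n + 5/12·y_{n+1}] ⇒ (1 − 5/12z)y_{n+1} = (1 + 7/12z)y_n
  R(z) = (1 + 7/12z)/(1 − 5/12z).

Need |R(x)|<1, x<0.
x=-0.74: |R|=0.4344
R=−1: 1+7/12x = −1+5/12x ⇒ -1/6x=2 ⇒ x=2/(-1/6)=-12.0000
Confirm numerically:
  x=-11.466: |R|=0.98460 <1
  x=-9.466: |R|=0.91458 <1
  x=-7.280: |R|=0.80496 <1
  x=-6.091: |R|=0.72163 <1
  x=-12.425: |R|=1.01147 >1
  x=-12.171: |R|=1.00469 >1
So |R|<1 on (-12.0000, 0).

left endpoint -12.0000.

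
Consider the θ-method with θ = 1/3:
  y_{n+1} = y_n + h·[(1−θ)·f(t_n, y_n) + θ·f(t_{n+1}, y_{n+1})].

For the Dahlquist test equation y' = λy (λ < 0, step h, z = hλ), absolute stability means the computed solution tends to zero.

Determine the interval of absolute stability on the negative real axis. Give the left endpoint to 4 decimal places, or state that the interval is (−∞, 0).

Test eqn y'=λy, z=hλ:
  y_{n+1} = y_n + z·[2/3·y_n + 1/3·y_{n+1}] ⇒ (1 − 1/3z)y_{n+1} = (1 + 2/3z)y_n
  ⇒ R(z) = (1 + 2/3z)/(1 − 1/3z).

Solve |R(x)|<1 on ℝ⁻.
x=-0.41: |R|=0.6393
R=−1: 1+2/3x = −1+1/3x ⇒ -1/3x=2 ⇒ x=2/(-1/3)=-6.0000
Confirm numerically:
  x=-5.175: |R|=0.89908 <1
  x=-4.964: |R|=0.86991 <1
  x=-4.036: |R|=0.72086 <1
  x=-3.620: |R|=0.64048 <1
  x=-6.533: |R|=1.05591 >1
  x=-6.446: |R|=1.04722 >1
  x=-6.208: |R|=1.02259 >1
Interval (-6.0000, 0).

z∈(-6.0000,0).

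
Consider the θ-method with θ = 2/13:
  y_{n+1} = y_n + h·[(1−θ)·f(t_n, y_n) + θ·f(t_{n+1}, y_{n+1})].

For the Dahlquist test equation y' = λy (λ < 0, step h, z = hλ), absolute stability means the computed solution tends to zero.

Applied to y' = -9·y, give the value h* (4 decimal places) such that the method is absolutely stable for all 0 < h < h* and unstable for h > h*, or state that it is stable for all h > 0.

(-2.8889,0); λ=-9 ⇒ h* = (26/9)/9 = 0.3210.

Test eqn y'=λy, z=hλ:
  y_{n+1} = y_n + z·[11/13·y_n + 2/13·y_{n+1}] ⇒ (1 − 2/13z)y_{n+1} = (1 + 11/13z)y_n
  so R(z) = (1 + 11/13z)/(1 − 2/13z).

Boundary: |R(x)|=1, x<0.
x=-1.62: |R|=0.2968
R=−1: 1+11/13x = −1+2/13x ⇒ -9/13x=2 ⇒ x=2/(-9/13)=-2.8889
Confirm numerically:
  x=-1.689: |R|=0.34064 <1
  x=-1.385: |R|=0.14172 <1
  x=-1.178: |R|=0.00274 <1
  x=-3.123: |R|=1.10948 >1
  x=-2.973: |R|=1.03996 >1
Interval (-2.8889, 0).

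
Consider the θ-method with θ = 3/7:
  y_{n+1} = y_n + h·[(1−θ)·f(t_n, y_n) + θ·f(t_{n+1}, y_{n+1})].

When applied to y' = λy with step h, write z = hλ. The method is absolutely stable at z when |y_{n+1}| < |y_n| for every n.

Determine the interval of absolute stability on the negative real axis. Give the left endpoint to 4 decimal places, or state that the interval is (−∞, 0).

(-14.0000, 0).

On y'=λy, z=hλ:
  y_{n+1} = y_n + z·[4/7·y_n + 3/7·y_{n+1}] ⇒ (1 − 3/7z)y_{n+1} = (1 + 4/7z)y_n
  so R(z) = (1 + 4/7z)/(1 − 3/7z).

Need |R(x)|<1, x<0.
x=-0.35: |R|=0.6957
R=−1: 1+4/7x = −1+3/7x ⇒ -1/7x=2 ⇒ x=2/(-1/7)=-14.0000
Confirm numerically:
  x=-9.204: |R|=0.86144 <1
  x=-6.652: |R|=0.72741 <1
  x=-6.634: |R|=0.72619 <1
  x=-14.584: |R|=1.01151 >1
  x=-14.415: |R|=1.00826 >1
So |R|<1 on (-14.0000, 0).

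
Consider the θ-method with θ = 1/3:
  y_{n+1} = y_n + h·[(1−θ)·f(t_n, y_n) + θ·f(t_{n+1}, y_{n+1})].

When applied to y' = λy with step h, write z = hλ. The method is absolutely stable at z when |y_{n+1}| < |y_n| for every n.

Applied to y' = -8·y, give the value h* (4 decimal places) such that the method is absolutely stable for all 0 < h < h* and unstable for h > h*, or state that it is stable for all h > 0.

(-6.0000,0); λ=-8 ⇒ h* = (6)/8 = 0.7500.

On y'=λy, z=hλ:
  y_{n+1} = y_n + z·[2/3·y_n + 1/3·y_{n+1}] ⇒ (1 − 1/3z)y_{n+1} = (1 + 2/3z)y_n
  so R(z) = (1 + 2/3z)/(1 − 1/3z).

Boundary: |R(x)|=1, x<0.
x=-1.14: |R|=0.1739
R=−1: 1+2/3x = −1+1/3x ⇒ -1/3x=2 ⇒ x=2/(-1/3)=-6.0000
Confirm numerically:
  x=-5.385: |R|=0.92665 <1
  x=-5.094: |R|=0.88807 <1
  x=-4.194: |R|=0.74896 <1
  x=-4.048: |R|=0.72304 <1
  x=-6.391: |R|=1.04164 >1
  x=-6.149: |R|=1.01629 >1
So |R|<1 on (-6.0000, 0).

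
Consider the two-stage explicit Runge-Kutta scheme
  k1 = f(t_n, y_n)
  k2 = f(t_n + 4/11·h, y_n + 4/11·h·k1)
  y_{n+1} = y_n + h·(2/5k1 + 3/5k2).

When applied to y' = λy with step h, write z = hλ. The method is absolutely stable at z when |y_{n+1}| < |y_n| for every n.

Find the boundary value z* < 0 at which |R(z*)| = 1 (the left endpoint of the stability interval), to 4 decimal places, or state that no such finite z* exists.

z* = -4.5833.

On y'=λy, z=hλ:
  k1=λy_n ⇒ h·k1=z·y_n;  k2=λ(1+4/11z)y_n ⇒ h·k2=z(1+4/11z)y_n
  y_{n+1}/y_n = 1 + 2/5z + 3/5z(1+4/11z) = 1 + z + 12/55z²
  ⇒ R(z) = 1 + z + 12/55z².

Find x<0 with |R(x)|<1.
x=-0.54: |R|=0.5236
R=1: x+12/55x²=0 ⇒ x=−55/12=-4.5833; min R=1−1/(4·12/55)=-0.1458>−1
Confirm numerically:
  x=-4.458: |R|=0.87809 <1
  x=-4.341: |R|=0.77048 <1
  x=-2.650: |R|=0.11782 <1
  x=-5.140: |R|=1.62428 >1
  x=-5.044: |R|=1.50697 >1
Interval (-4.5833, 0).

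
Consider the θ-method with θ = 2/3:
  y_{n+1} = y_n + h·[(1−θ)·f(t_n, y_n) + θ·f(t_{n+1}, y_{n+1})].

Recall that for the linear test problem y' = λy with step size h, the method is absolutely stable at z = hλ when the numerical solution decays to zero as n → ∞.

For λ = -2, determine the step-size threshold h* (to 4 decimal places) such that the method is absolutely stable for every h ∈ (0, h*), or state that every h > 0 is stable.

interval (−∞, 0). Any h>0 works for λ=-2.

With y'=λy (z=hλ):
  y_{n+1} = y_n + z·[1/3·y_n + 2/3·y_{n+1}] ⇒ (1 − 2/3z)y_{n+1} = (1 + 1/3z)y_n
  Hence R(z) = (1 + 1/3z)/(1 − 2/3z).

Solve |R(x)|<1 on ℝ⁻.
x=-1.04: |R|=0.3858
x=-2: |R|=0.1429
x=-10: |R|=0.3043
x=-100: |R|=0.4778
θ=2/3≥1/2 ⇒ |1+1/3x|<|1−2/3x| ∀x<0 ⇒ interval (−∞,0).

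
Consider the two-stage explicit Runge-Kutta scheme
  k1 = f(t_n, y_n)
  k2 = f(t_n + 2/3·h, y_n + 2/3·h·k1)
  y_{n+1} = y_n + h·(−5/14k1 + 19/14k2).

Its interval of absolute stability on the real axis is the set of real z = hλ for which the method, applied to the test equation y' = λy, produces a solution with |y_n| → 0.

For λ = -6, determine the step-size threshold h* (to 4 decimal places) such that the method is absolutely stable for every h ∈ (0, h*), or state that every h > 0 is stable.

On y'=λy, z=hλ:
  k1=λy_n ⇒ h·k1=z·y_n;  k2=λ(1+2/3z)y_n ⇒ h·k2=z(1+2/3z)y_n
  y_{n+1}/y_n = 1 − 5/14z + 19/14z(1+2/3z) = 1 + z + 19/21z²
  ⇒ R(z) = 1 + z + 19/21z².

Solve |R(x)|<1 on ℝ⁻.
x=-1.69: |R|=1.8941
R=1: x+19/21x²=0 ⇒ x=−21/19=-1.1053; min R=1−1/(4·19/21)=0.7237>−1
Confirm numerically:
  x=-1.021: |R|=0.92216 <1
  x=-0.915: |R|=0.84249 <1
  x=-0.884: |R|=0.82303 <1
  x=-0.819: |R|=0.78788 <1
  x=-1.664: |R|=1.84119 >1
  x=-1.606: |R|=1.72759 >1
Stable set (-1.1053, 0).

(-1.1053,0); λ=-6 ⇒ h* = (21/19)/6 = 0.1842.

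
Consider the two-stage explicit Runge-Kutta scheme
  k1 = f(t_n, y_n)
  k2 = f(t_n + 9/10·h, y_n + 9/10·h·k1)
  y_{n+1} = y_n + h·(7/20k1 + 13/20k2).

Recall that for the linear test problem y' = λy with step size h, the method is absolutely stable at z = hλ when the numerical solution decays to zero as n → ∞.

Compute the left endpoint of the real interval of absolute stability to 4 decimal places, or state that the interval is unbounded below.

z* = -1.7094.

Test eqn y'=λy, z=hλ:
  k1=λy_n ⇒ h·k1=z·y_n;  k2=λ(1+9/10z)y_n ⇒ h·k2=z(1+9/10z)y_n
  y_{n+1}/y_n = 1 + 7/20z + 13/20z(1+9/10z) = 1 + z + 117/200z²
  Hence R(z) = 1 + z + 117/200z².

Boundary: |R(x)|=1, x<0.
x=-1.19: |R|=0.6384
R=1: x+117/200x²=0 ⇒ x=−200/117=-1.7094; min R=1−1/(4·117/200)=0.5726>−1
Confirm numerically:
  x=-1.623: |R|=0.91797 <1
  x=-1.345: |R|=0.71328 <1
  x=-1.343: |R|=0.71213 <1
  x=-1.936: |R|=1.25664 >1
  x=-1.843: |R|=1.14404 >1
Interval (-1.7094, 0).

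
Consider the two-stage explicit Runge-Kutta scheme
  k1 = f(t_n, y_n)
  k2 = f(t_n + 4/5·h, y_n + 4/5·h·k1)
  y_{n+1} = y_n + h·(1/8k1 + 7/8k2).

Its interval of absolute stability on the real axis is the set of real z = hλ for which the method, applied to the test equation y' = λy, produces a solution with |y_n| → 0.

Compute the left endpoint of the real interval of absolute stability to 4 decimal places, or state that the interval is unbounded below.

Set f=λy, z=hλ:
  k1=λy_n ⇒ h·k1=z·y_n;  k2=λ(1+4/5z)y_n ⇒ h·k2=z(1+4/5z)y_n
  y_{n+1}/y_n = 1 + 1/8z + 7/8z(1+4/5z) = 1 + z + 7/10z²
  ⇒ R(z) = 1 + z + 7/10z².

Boundary: |R(x)|=1, x<0.
x=-1.04: |R|=0.7171
R=1: x+7/10x²=0 ⇒ x=−10/7=-1.4286; min R=1−1/(4·7/10)=0.6429>−1
Confirm numerically:
  x=-1.106: |R|=0.75027 <1
  x=-1.061: |R|=0.72700 <1
  x=-1.037: |R|=0.71576 <1
  x=-1.986: |R|=1.77494 >1
  x=-1.659: |R|=1.26760 >1
  x=-1.539: |R|=1.11896 >1
So |R|<1 on (-1.4286, 0).

left endpoint -1.4286.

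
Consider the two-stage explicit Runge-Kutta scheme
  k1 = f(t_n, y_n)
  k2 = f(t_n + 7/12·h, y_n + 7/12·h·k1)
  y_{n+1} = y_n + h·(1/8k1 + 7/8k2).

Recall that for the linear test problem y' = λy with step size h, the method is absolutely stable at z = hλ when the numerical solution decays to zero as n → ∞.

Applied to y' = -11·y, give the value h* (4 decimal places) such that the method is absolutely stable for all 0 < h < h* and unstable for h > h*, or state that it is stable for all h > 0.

Set f=λy, z=hλ:
  k1=λy_n ⇒ h·k1=z·y_n;  k2=λ(1+7/12z)y_n ⇒ h·k2=z(1+7/12z)y_n
  y_{n+1}/y_n = 1 + 1/8z + 7/8z(1+7/12z) = 1 + z + 49/96z²
  R(z) = 1 + z + 49/96z².

Find x<0 with |R(x)|<1.
x=-1.44: |R|=0.6184
R=1: x+49/96x²=0 ⇒ x=−96/49=-1.9592; min R=1−1/(4·49/96)=0.5102>−1
Confirm numerically:
  x=-1.476: |R|=0.63598 <1
  x=-0.935: |R|=0.51122 <1
  x=-0.836: |R|=0.52073 <1
  x=-2.297: |R|=1.39607 >1
  x=-2.097: |R|=1.14751 >1
Interval (-1.9592, 0).

(-1.9592,0); λ=-11 ⇒ h* = (96/49)/11 = 0.1781.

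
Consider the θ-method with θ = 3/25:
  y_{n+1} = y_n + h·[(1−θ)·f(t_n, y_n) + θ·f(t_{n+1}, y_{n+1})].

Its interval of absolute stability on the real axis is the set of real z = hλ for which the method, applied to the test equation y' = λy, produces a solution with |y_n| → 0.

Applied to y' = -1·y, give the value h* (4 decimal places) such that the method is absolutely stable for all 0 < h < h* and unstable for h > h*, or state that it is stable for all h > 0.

(-2.6316,0); λ=-1 ⇒ h* = (50/19)/1 = 2.6316.

With y'=λy (z=hλ):
  y_{n+1} = y_n + z·[22/25·y_n + 3/25·y_{n+1}] ⇒ (1 − 3/25z)y_{n+1} = (1 + 22/25z)y_n
  ⇒ R(z) = (1 + 22/25z)/(1 − 3/25z).

Find x<0 with |R(x)|<1.
x=-0.33: |R|=0.6826
R=−1: 1+22/25x = −1+3/25x ⇒ -19/25x=2 ⇒ x=2/(-19/25)=-2.6316
Confirm numerically:
  x=-2.559: |R|=0.95780 <1
  x=-1.610: |R|=0.34931 <1
  x=-1.103: |R|=0.02593 <1
  x=-3.107: |R|=1.26319 >1
  x=-2.922: |R|=1.16342 >1
Interval (-2.6316, 0).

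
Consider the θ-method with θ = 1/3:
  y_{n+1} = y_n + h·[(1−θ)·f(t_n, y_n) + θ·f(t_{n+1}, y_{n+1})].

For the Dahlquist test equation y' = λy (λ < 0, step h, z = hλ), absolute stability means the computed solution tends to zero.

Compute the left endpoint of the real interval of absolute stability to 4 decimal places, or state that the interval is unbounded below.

Set f=λy, z=hλ:
  y_{n+1} = y_n + z·[2/3·y_n + 1/3·y_{n+1}] ⇒ (1 − 1/3z)y_{n+1} = (1 + 2/3z)y_n
  so R(z) = (1 + 2/3z)/(1 − 1/3z).

Need |R(x)|<1, x<0.
x=-1.56: |R|=0.0263
R=−1: 1+2/3x = −1+1/3x ⇒ -1/3x=2 ⇒ x=2/(-1/3)=-6.0000
Confirm numerically:
  x=-3.035: |R|=0.50870 <1
  x=-2.766: |R|=0.43913 <1
  x=-2.664: |R|=0.41102 <1
  x=-6.438: |R|=1.04641 >1
  x=-6.412: |R|=1.04377 >1
Stable set (-6.0000, 0).

z* = -6.0000.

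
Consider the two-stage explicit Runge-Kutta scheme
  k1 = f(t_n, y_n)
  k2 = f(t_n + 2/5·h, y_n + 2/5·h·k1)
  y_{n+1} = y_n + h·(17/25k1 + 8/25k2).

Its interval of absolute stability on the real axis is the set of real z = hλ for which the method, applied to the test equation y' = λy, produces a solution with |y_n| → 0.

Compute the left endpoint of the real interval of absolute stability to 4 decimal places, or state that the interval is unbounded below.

On y'=λy, z=hλ:
  k1=λy_n ⇒ h·k1=z·y_n;  k2=λ(1+2/5z)y_n ⇒ h·k2=z(1+2/5z)y_n
  y_{n+1}/y_n = 1 + 17/25z + 8/25z(1+2/5z) = 1 + z + 16/125z²
  so R(z) = 1 + z + 16/125z².

Boundary: |R(x)|=1, x<0.
x=-0.52: |R|=0.5146
R=1: x+16/125x²=0 ⇒ x=−125/16=-7.8125; min R=1−1/(4·16/125)=-0.9531>−1
Confirm numerically:
  x=-7.485: |R|=0.68623 <1
  x=-5.175: |R|=0.74708 <1
  x=-4.078: |R|=0.94935 <1
  x=-3.482: |R|=0.93009 <1
  x=-8.320: |R|=1.54047 >1
  x=-7.966: |R|=1.15652 >1
  x=-7.938: |R|=1.12752 >1
Stable set (-7.8125, 0).

left endpoint -7.8125.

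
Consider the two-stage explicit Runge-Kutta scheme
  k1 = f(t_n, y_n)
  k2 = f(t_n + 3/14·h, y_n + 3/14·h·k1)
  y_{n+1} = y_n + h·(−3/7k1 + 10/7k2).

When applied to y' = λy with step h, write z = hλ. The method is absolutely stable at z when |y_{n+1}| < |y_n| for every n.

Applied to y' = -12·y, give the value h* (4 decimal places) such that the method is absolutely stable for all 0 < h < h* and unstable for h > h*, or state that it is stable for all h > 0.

Set f=λy, z=hλ:
  k1=λy_n ⇒ h·k1=z·y_n;  k2=λ(1+3/14z)y_n ⇒ h·k2=z(1+3/14z)y_n
  y_{n+1}/y_n = 1 − 3/7z + 10/7z(1+3/14z) = 1 + z + 15/49z²
  ⇒ R(z) = 1 + z + 15/49z².

Solve |R(x)|<1 on ℝ⁻.
x=-1.03: |R|=0.2948
R=1: x+15/49x²=0 ⇒ x=−49/15=-3.2667; min R=1−1/(4·15/49)=0.1833>−1
Confirm numerically:
  x=-2.896: |R|=0.67139 <1
  x=-2.867: |R|=0.64923 <1
  x=-2.814: |R|=0.61006 <1
  x=-3.794: |R|=1.61246 >1
  x=-3.518: |R|=1.27067 >1
Stable set (-3.2667, 0).

(-3.2667,0); λ=-12 ⇒ h* = (49/15)/12 = 0.2722.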